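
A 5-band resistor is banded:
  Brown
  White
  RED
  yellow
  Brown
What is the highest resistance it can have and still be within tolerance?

1939200 Ω

Brown → 1 (first significant figure)
White → 9 (second significant figure)
Red → 2 (third significant figure)
Yellow → ×10^4 multiplier
Brown → ±1% tolerance
192 × 10000 = 1920000 Ω
Highest = 1920000 × (1 + 1/100) = 1939200 Ω.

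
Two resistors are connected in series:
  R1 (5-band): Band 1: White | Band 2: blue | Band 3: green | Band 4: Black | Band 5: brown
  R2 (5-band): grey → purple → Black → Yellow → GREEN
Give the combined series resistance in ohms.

8700965 Ω

R1: white, blue, green → 965; black ×1 → 965 Ω.
R2: grey, violet, black → 870; yellow ×10^4 → 8700000 Ω.
Series: 965 + 8700000 = 8700965 Ω.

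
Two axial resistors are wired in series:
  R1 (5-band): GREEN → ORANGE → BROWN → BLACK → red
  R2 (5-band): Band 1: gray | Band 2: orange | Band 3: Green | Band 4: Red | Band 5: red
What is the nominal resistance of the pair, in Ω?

84031 Ω

R1: green, orange, brown → 531; black ×1 → 531 Ω.
R2: grey, orange, green → 835; red ×10^2 → 83500 Ω.
Series: 531 + 83500 = 84031 Ω.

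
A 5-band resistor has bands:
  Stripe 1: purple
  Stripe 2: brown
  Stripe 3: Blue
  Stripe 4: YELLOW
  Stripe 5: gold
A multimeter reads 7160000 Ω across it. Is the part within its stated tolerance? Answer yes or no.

Violet → 7 (first significant figure)
Brown → 1 (second significant figure)
Blue → 6 (third significant figure)
Yellow → ×10^4 multiplier
Gold → ±5% tolerance
716 × 10000 = 7160000 Ω
Allowed range: 6802000 Ω to 7518000 Ω.
7160000 Ω lies inside that range.

yes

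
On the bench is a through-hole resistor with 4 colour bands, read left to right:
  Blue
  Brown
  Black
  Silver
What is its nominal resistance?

61 Ω

Blue → 6 (first significant figure)
Brown → 1 (second significant figure)
Black → ×1 multiplier
61 × 1 = 61 Ω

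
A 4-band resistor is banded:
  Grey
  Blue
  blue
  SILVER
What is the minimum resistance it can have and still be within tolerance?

Grey → 8 (first significant figure)
Blue → 6 (second significant figure)
Blue → ×10^6 multiplier
Silver → ±10% tolerance
86 × 1000000 = 86000000 Ω
Minimum = 86000000 × (1 − 10/100) = 77400000 Ω.

77400000 Ω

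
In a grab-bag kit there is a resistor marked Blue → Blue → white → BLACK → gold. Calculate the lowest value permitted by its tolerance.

Blue → 6 (first significant figure)
Blue → 6 (second significant figure)
White → 9 (third significant figure)
Black → ×1 multiplier
Gold → ±5% tolerance
669 × 1 = 669 Ω
Lowest = 669 × (1 − 5/100) = 635.55 Ω.

635.55 Ω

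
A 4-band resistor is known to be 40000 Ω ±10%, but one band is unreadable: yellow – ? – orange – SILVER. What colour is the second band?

40000 Ω = 40 × 10^3.
The second band gives digit 0 of the significand, and 0 is black.

black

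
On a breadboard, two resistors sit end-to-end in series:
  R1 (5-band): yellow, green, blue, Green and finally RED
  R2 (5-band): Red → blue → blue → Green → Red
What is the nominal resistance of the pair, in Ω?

72200000 Ω

R1: yellow, green, blue → 456; green ×10^5 → 45600000 Ω.
R2: red, blue, blue → 266; green ×10^5 → 26600000 Ω.
Series: 45600000 + 26600000 = 72200000 Ω.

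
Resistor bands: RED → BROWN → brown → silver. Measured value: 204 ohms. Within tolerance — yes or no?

Red → 2 (first significant figure)
Brown → 1 (second significant figure)
Brown → ×10 multiplier
Silver → ±10% tolerance
21 × 10 = 210 Ω
Allowed range: 189 Ω to 231 Ω.
204 ohms lies inside that range.

yes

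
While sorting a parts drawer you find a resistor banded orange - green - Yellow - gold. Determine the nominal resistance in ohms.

350000 Ω

Orange → 3 (first significant figure)
Green → 5 (second significant figure)
Yellow → ×10^4 multiplier
35 × 10000 = 350000 Ω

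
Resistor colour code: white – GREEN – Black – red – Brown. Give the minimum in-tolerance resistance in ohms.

White → 9 (first significant figure)
Green → 5 (second significant figure)
Black → 0 (third significant figure)
Red → ×10^2 multiplier
Brown → ±1% tolerance
950 × 100 = 95000 Ω
Minimum = 95000 × (1 − 1/100) = 94050 Ω.

94050 Ω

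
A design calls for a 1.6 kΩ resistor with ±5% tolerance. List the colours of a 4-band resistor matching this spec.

brown, blue, red, gold

1600 Ω = 16 × 10^2.
1 → brown
6 → blue
Multiplier 10^2 → red.
±5% tolerance → gold.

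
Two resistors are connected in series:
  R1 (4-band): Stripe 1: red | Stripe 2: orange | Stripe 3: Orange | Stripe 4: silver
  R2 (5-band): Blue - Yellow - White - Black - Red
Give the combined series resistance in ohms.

23649 Ω

R1: red, orange → 23; orange ×10^3 → 23000 Ω.
R2: blue, yellow, white → 649; black ×1 → 649 Ω.
Series: 23000 + 649 = 23649 Ω.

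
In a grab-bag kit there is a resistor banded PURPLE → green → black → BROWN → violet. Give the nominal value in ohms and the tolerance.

7500 Ω ±0.1%

Violet → 7 (first significant figure)
Green → 5 (second significant figure)
Black → 0 (third significant figure)
Brown → ×10 multiplier
Violet → ±0.1% tolerance
750 × 10 = 7500 Ω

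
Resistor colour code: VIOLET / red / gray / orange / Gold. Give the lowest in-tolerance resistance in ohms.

Violet → 7 (first significant figure)
Red → 2 (second significant figure)
Grey → 8 (third significant figure)
Orange → ×10^3 multiplier
Gold → ±5% tolerance
728 × 1000 = 728000 Ω
Lowest = 728000 × (1 − 5/100) = 691600 Ω.

691600 Ω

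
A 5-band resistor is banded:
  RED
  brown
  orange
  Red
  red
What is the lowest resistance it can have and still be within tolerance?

Red → 2 (first significant figure)
Brown → 1 (second significant figure)
Orange → 3 (third significant figure)
Red → ×10^2 multiplier
Red → ±2% tolerance
213 × 100 = 21300 Ω
Lowest = 21300 × (1 − 2/100) = 20874 Ω.

20874 Ω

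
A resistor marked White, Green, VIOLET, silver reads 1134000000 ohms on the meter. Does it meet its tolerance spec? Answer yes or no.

no

White → 9 (first significant figure)
Green → 5 (second significant figure)
Violet → ×10^7 multiplier
Silver → ±10% tolerance
95 × 10000000 = 950000000 Ω
Allowed range: 855000000 Ω to 1045000000 Ω.
1134000000 ohms lies outside that range.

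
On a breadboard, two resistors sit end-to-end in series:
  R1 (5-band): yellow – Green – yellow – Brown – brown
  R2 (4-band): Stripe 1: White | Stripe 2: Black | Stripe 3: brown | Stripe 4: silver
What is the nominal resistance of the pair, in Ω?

R1: yellow, green, yellow → 454; brown ×10 → 4540 Ω.
R2: white, black → 90; brown ×10 → 900 Ω.
Series: 4540 + 900 = 5440 Ω.

5440 Ω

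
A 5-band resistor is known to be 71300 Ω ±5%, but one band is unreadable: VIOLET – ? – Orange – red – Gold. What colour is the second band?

brown

71300 Ω = 713 × 10^2.
The second band gives digit 1 of the significand, and 1 is brown.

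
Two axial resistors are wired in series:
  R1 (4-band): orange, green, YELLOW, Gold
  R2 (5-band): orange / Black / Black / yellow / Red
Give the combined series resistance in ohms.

R1: orange, green → 35; yellow ×10^4 → 350000 Ω.
R2: orange, black, black → 300; yellow ×10^4 → 3000000 Ω.
Series: 350000 + 3000000 = 3350000 Ω.

3350000 Ω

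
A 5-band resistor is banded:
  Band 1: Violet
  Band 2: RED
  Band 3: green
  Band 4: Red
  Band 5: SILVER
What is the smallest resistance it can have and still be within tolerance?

Violet → 7 (first significant figure)
Red → 2 (second significant figure)
Green → 5 (third significant figure)
Red → ×10^2 multiplier
Silver → ±10% tolerance
725 × 100 = 72500 Ω
Smallest = 72500 × (1 − 10/100) = 65250 Ω.

65250 Ω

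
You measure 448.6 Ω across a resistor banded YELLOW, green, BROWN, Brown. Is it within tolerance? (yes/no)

Yellow → 4 (first significant figure)
Green → 5 (second significant figure)
Brown → ×10 multiplier
Brown → ±1% tolerance
45 × 10 = 450 Ω
Allowed range: 445.5 Ω to 454.5 Ω.
448.6 Ω lies inside that range.

yes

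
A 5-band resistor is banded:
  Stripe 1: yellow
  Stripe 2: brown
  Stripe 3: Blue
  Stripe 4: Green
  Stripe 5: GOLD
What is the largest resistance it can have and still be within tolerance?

Yellow → 4 (first significant figure)
Brown → 1 (second significant figure)
Blue → 6 (third significant figure)
Green → ×10^5 multiplier
Gold → ±5% tolerance
416 × 100000 = 41600000 Ω
Largest = 41600000 × (1 + 5/100) = 43680000 Ω.

43680000 Ω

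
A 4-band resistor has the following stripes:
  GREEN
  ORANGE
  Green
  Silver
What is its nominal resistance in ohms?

5300000 Ω

Green → 5 (first significant figure)
Orange → 3 (second significant figure)
Green → ×10^5 multiplier
53 × 100000 = 5300000 Ω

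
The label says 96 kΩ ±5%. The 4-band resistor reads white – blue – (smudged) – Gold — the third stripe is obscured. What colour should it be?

96000 Ω = 96 × 10^3.
The third band is the multiplier, 10^3, which is orange.

orange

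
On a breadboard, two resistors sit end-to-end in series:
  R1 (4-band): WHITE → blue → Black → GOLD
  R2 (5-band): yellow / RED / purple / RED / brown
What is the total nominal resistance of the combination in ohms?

R1: white, blue → 96; black ×1 → 96 Ω.
R2: yellow, red, violet → 427; red ×10^2 → 42700 Ω.
Series: 96 + 42700 = 42796 Ω.

42796 Ω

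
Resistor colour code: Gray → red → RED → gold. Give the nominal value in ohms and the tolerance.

8200 Ω ±5%

Grey → 8 (first significant figure)
Red → 2 (second significant figure)
Red → ×10^2 multiplier
Gold → ±5% tolerance
82 × 100 = 8200 Ω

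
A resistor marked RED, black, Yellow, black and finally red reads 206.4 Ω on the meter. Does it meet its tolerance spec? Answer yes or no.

yes

Red → 2 (first significant figure)
Black → 0 (second significant figure)
Yellow → 4 (third significant figure)
Black → ×1 multiplier
Red → ±2% tolerance
204 × 1 = 204 Ω
Allowed range: 199.92 Ω to 208.08 Ω.
206.4 Ω lies inside that range.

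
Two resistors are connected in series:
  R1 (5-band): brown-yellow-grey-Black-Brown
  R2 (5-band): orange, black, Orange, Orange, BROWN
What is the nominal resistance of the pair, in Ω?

R1: brown, yellow, grey → 148; black ×1 → 148 Ω.
R2: orange, black, orange → 303; orange ×10^3 → 303000 Ω.
Series: 148 + 303000 = 303148 Ω.

303148 Ω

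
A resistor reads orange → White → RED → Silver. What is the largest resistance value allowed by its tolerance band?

4290 Ω

Orange → 3 (first significant figure)
White → 9 (second significant figure)
Red → ×10^2 multiplier
Silver → ±10% tolerance
39 × 100 = 3900 Ω
Largest = 3900 × (1 + 10/100) = 4290 Ω.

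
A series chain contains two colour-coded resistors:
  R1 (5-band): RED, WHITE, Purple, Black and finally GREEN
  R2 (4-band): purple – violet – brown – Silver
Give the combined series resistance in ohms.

1067 Ω

R1: red, white, violet → 297; black ×1 → 297 Ω.
R2: violet, violet → 77; brown ×10 → 770 Ω.
Series: 297 + 770 = 1067 Ω.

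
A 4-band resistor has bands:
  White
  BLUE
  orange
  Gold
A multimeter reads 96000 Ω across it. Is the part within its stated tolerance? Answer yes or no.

yes

White → 9 (first significant figure)
Blue → 6 (second significant figure)
Orange → ×10^3 multiplier
Gold → ±5% tolerance
96 × 1000 = 96000 Ω
Allowed range: 91200 Ω to 100800 Ω.
96000 Ω lies inside that range.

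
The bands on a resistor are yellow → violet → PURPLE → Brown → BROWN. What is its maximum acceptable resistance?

4817.7 Ω

Yellow → 4 (first significant figure)
Violet → 7 (second significant figure)
Violet → 7 (third significant figure)
Brown → ×10 multiplier
Brown → ±1% tolerance
477 × 10 = 4770 Ω
Maximum = 4770 × (1 + 1/100) = 4817.7 Ω.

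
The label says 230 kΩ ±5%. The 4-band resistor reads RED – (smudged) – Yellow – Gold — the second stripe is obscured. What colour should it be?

230000 Ω = 23 × 10^4.
The second band gives digit 3 of the significand, and 3 is orange.

orange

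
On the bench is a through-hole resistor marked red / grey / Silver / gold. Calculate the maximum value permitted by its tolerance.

Red → 2 (first significant figure)
Grey → 8 (second significant figure)
Silver → ×0.01 multiplier
Gold → ±5% tolerance
28 × 0.01 = 0.28 Ω
Maximum = 0.28 × (1 + 5/100) = 0.294 Ω.

0.294 Ω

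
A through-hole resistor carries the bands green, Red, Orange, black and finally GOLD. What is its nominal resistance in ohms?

Green → 5 (first significant figure)
Red → 2 (second significant figure)
Orange → 3 (third significant figure)
Black → ×1 multiplier
523 × 1 = 523 Ω

523 Ω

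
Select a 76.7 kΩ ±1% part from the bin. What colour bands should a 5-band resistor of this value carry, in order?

violet, blue, violet, red, brown

76700 Ω = 767 × 10^2.
7 → violet
6 → blue
7 → violet
Multiplier 10^2 → red.
±1% tolerance → brown.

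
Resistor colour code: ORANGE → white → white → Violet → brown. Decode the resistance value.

3990000000 Ω

Orange → 3 (first significant figure)
White → 9 (second significant figure)
White → 9 (third significant figure)
Violet → ×10^7 multiplier
399 × 10000000 = 3990000000 Ω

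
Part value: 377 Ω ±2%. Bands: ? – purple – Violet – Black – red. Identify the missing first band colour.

377 Ω = 377 × 10^0.
The first band gives digit 3 of the significand, and 3 is orange.

orange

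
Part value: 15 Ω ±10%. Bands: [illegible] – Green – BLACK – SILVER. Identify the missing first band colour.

brown

15 Ω = 15 × 10^0.
The first band gives digit 1 of the significand, and 1 is brown.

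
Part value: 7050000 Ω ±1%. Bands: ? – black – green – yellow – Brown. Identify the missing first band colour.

violet

7050000 Ω = 705 × 10^4.
The first band gives digit 7 of the significand, and 7 is violet.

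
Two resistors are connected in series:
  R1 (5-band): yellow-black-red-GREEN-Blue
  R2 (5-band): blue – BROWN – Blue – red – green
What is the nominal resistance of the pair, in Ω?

40261600 Ω

R1: yellow, black, red → 402; green ×10^5 → 40200000 Ω.
R2: blue, brown, blue → 616; red ×10^2 → 61600 Ω.
Series: 40200000 + 61600 = 40261600 Ω.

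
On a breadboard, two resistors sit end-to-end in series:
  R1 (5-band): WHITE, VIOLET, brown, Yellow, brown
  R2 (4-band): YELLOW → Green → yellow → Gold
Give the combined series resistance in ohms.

R1: white, violet, brown → 971; yellow ×10^4 → 9710000 Ω.
R2: yellow, green → 45; yellow ×10^4 → 450000 Ω.
Series: 9710000 + 450000 = 10160000 Ω.

10160000 Ω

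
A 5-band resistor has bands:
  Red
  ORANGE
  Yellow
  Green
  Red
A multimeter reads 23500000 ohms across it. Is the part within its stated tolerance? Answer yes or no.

Red → 2 (first significant figure)
Orange → 3 (second significant figure)
Yellow → 4 (third significant figure)
Green → ×10^5 multiplier
Red → ±2% tolerance
234 × 100000 = 23400000 Ω
Allowed range: 22932000 Ω to 23868000 Ω.
23500000 ohms lies inside that range.

yes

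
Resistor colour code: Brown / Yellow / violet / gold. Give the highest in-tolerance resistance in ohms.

147000000 Ω

Brown → 1 (first significant figure)
Yellow → 4 (second significant figure)
Violet → ×10^7 multiplier
Gold → ±5% tolerance
14 × 10000000 = 140000000 Ω
Highest = 140000000 × (1 + 5/100) = 147000000 Ω.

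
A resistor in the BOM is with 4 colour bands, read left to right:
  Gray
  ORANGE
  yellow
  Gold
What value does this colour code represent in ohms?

Grey → 8 (first significant figure)
Orange → 3 (second significant figure)
Yellow → ×10^4 multiplier
83 × 10000 = 830000 Ω

830000 Ω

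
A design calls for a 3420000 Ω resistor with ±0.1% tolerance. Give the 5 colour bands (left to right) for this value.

orange, yellow, red, yellow, violet

3420000 Ω = 342 × 10^4.
3 → orange
4 → yellow
2 → red
Multiplier 10^4 → yellow.
±0.1% tolerance → violet.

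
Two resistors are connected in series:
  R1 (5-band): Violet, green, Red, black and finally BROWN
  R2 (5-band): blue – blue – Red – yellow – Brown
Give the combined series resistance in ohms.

6620752 Ω

R1: violet, green, red → 752; black ×1 → 752 Ω.
R2: blue, blue, red → 662; yellow ×10^4 → 6620000 Ω.
Series: 752 + 6620000 = 6620752 Ω.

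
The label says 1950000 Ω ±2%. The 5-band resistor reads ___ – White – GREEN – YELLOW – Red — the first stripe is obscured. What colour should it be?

brown

1950000 Ω = 195 × 10^4.
The first band gives digit 1 of the significand, and 1 is brown.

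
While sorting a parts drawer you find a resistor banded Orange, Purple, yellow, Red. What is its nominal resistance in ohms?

Orange → 3 (first significant figure)
Violet → 7 (second significant figure)
Yellow → ×10^4 multiplier
37 × 10000 = 370000 Ω

370000 Ω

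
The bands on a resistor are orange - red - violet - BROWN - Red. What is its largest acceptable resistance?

Orange → 3 (first significant figure)
Red → 2 (second significant figure)
Violet → 7 (third significant figure)
Brown → ×10 multiplier
Red → ±2% tolerance
327 × 10 = 3270 Ω
Largest = 3270 × (1 + 2/100) = 3335.4 Ω.

3335.4 Ω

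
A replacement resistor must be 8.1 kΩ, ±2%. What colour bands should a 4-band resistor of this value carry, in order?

8100 Ω = 81 × 10^2.
8 → grey
1 → brown
Multiplier 10^2 → red.
±2% tolerance → red.

grey, brown, red, red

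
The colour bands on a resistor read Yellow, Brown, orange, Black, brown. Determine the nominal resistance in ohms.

Yellow → 4 (first significant figure)
Brown → 1 (second significant figure)
Orange → 3 (third significant figure)
Black → ×1 multiplier
413 × 1 = 413 Ω

413 Ω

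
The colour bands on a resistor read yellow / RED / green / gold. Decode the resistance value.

4200000 Ω

Yellow → 4 (first significant figure)
Red → 2 (second significant figure)
Green → ×10^5 multiplier
42 × 100000 = 4200000 Ω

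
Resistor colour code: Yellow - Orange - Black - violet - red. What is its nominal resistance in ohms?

Yellow → 4 (first significant figure)
Orange → 3 (second significant figure)
Black → 0 (third significant figure)
Violet → ×10^7 multiplier
430 × 10000000 = 4300000000 Ω

4300000000 Ω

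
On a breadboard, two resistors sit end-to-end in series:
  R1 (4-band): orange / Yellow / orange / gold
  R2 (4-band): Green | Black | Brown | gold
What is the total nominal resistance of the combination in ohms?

R1: orange, yellow → 34; orange ×10^3 → 34000 Ω.
R2: green, black → 50; brown ×10 → 500 Ω.
Series: 34000 + 500 = 34500 Ω.

34500 Ω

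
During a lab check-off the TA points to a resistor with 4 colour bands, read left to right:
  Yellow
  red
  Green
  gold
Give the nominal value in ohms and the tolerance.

4200000 Ω ±5%

Yellow → 4 (first significant figure)
Red → 2 (second significant figure)
Green → ×10^5 multiplier
Gold → ±5% tolerance
42 × 100000 = 4200000 Ω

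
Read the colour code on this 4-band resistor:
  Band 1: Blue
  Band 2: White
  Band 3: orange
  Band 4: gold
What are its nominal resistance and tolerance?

69000 Ω ±5%

Blue → 6 (first significant figure)
White → 9 (second significant figure)
Orange → ×10^3 multiplier
Gold → ±5% tolerance
69 × 1000 = 69000 Ω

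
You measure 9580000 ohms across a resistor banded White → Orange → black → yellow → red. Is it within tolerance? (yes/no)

White → 9 (first significant figure)
Orange → 3 (second significant figure)
Black → 0 (third significant figure)
Yellow → ×10^4 multiplier
Red → ±2% tolerance
930 × 10000 = 9300000 Ω
Allowed range: 9114000 Ω to 9486000 Ω.
9580000 ohms lies outside that range.

no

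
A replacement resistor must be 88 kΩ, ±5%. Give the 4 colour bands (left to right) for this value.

grey, grey, orange, gold

88000 Ω = 88 × 10^3.
8 → grey
8 → grey
Multiplier 10^3 → orange.
±5% tolerance → gold.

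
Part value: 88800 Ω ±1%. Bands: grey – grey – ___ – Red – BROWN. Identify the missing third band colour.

grey

88800 Ω = 888 × 10^2.
The third band gives digit 8 of the significand, and 8 is grey.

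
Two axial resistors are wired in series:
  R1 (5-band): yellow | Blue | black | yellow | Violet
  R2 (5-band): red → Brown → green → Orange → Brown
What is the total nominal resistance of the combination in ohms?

4815000 Ω

R1: yellow, blue, black → 460; yellow ×10^4 → 4600000 Ω.
R2: red, brown, green → 215; orange ×10^3 → 215000 Ω.
Series: 4600000 + 215000 = 4815000 Ω.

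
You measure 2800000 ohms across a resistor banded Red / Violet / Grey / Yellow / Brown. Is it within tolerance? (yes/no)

yes

Red → 2 (first significant figure)
Violet → 7 (second significant figure)
Grey → 8 (third significant figure)
Yellow → ×10^4 multiplier
Brown → ±1% tolerance
278 × 10000 = 2780000 Ω
Allowed range: 2752200 Ω to 2807800 Ω.
2800000 ohms lies inside that range.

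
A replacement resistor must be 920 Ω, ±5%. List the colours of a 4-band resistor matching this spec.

920 Ω = 92 × 10^1.
9 → white
2 → red
Multiplier 10^1 → brown.
±5% tolerance → gold.

white, red, brown, gold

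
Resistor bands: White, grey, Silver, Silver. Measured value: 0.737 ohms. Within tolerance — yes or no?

White → 9 (first significant figure)
Grey → 8 (second significant figure)
Silver → ×0.01 multiplier
Silver → ±10% tolerance
98 × 0.01 = 0.98 Ω
Allowed range: 0.882 Ω to 1.078 Ω.
0.737 ohms lies outside that range.

no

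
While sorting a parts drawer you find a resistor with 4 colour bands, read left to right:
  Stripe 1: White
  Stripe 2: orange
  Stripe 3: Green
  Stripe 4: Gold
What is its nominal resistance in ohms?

White → 9 (first significant figure)
Orange → 3 (second significant figure)
Green → ×10^5 multiplier
93 × 100000 = 9300000 Ω

9300000 Ω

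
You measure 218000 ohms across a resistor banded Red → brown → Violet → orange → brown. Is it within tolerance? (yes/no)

Red → 2 (first significant figure)
Brown → 1 (second significant figure)
Violet → 7 (third significant figure)
Orange → ×10^3 multiplier
Brown → ±1% tolerance
217 × 1000 = 217000 Ω
Allowed range: 214830 Ω to 219170 Ω.
218000 ohms lies inside that range.

yes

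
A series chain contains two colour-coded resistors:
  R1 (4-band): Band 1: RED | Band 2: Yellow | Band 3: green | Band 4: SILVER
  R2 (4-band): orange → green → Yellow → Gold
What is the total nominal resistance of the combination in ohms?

R1: red, yellow → 24; green ×10^5 → 2400000 Ω.
R2: orange, green → 35; yellow ×10^4 → 350000 Ω.
Series: 2400000 + 350000 = 2750000 Ω.

2750000 Ω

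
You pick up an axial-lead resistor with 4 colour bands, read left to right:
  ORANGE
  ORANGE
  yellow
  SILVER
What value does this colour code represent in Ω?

Orange → 3 (first significant figure)
Orange → 3 (second significant figure)
Yellow → ×10^4 multiplier
33 × 10000 = 330000 Ω

330000 Ω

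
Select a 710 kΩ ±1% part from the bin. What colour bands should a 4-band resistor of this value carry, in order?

710000 Ω = 71 × 10^4.
7 → violet
1 → brown
Multiplier 10^4 → yellow.
±1% tolerance → brown.

violet, brown, yellow, brown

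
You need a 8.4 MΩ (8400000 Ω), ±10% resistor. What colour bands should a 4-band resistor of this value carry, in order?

grey, yellow, green, silver

8400000 Ω = 84 × 10^5.
8 → grey
4 → yellow
Multiplier 10^5 → green.
±10% tolerance → silver.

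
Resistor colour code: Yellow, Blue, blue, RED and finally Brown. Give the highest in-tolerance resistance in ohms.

47066 Ω

Yellow → 4 (first significant figure)
Blue → 6 (second significant figure)
Blue → 6 (third significant figure)
Red → ×10^2 multiplier
Brown → ±1% tolerance
466 × 100 = 46600 Ω
Highest = 46600 × (1 + 1/100) = 47066 Ω.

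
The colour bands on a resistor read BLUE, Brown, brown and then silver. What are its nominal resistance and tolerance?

Blue → 6 (first significant figure)
Brown → 1 (second significant figure)
Brown → ×10 multiplier
Silver → ±10% tolerance
61 × 10 = 610 Ω

610 Ω ±10%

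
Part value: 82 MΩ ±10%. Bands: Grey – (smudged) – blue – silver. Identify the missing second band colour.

red

82000000 Ω = 82 × 10^6.
The second band gives digit 2 of the significand, and 2 is red.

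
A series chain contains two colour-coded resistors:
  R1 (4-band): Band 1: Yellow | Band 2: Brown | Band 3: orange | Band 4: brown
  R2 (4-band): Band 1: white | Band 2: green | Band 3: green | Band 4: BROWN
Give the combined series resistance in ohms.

9541000 Ω

R1: yellow, brown → 41; orange ×10^3 → 41000 Ω.
R2: white, green → 95; green ×10^5 → 9500000 Ω.
Series: 41000 + 9500000 = 9541000 Ω.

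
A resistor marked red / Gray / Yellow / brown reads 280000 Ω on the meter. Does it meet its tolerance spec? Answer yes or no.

Red → 2 (first significant figure)
Grey → 8 (second significant figure)
Yellow → ×10^4 multiplier
Brown → ±1% tolerance
28 × 10000 = 280000 Ω
Allowed range: 277200 Ω to 282800 Ω.
280000 Ω lies inside that range.

yes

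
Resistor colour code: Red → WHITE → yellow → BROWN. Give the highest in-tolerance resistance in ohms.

Red → 2 (first significant figure)
White → 9 (second significant figure)
Yellow → ×10^4 multiplier
Brown → ±1% tolerance
29 × 10000 = 290000 Ω
Highest = 290000 × (1 + 1/100) = 292900 Ω.

292900 Ω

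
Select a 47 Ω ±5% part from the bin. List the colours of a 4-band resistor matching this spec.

yellow, violet, black, gold

47 Ω = 47 × 10^0.
4 → yellow
7 → violet
Multiplier 10^0 → black.
±5% tolerance → gold.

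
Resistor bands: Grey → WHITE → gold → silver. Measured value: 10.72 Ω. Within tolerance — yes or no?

no

Grey → 8 (first significant figure)
White → 9 (second significant figure)
Gold → ×0.1 multiplier
Silver → ±10% tolerance
89 × 0.1 = 8.9 Ω
Allowed range: 8.01 Ω to 9.79 Ω.
10.72 Ω lies outside that range.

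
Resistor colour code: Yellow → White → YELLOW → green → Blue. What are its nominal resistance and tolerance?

49400000 Ω ±0.25%

Yellow → 4 (first significant figure)
White → 9 (second significant figure)
Yellow → 4 (third significant figure)
Green → ×10^5 multiplier
Blue → ±0.25% tolerance
494 × 100000 = 49400000 Ω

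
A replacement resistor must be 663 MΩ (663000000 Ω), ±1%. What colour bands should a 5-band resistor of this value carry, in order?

663000000 Ω = 663 × 10^6.
6 → blue
6 → blue
3 → orange
Multiplier 10^6 → blue.
±1% tolerance → brown.

blue, blue, orange, blue, brown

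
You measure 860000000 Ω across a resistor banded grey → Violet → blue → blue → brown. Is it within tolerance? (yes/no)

Grey → 8 (first significant figure)
Violet → 7 (second significant figure)
Blue → 6 (third significant figure)
Blue → ×10^6 multiplier
Brown → ±1% tolerance
876 × 1000000 = 876000000 Ω
Allowed range: 867240000 Ω to 884760000 Ω.
860000000 Ω lies outside that range.

no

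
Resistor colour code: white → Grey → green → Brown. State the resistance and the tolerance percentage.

9800000 Ω ±1%

White → 9 (first significant figure)
Grey → 8 (second significant figure)
Green → ×10^5 multiplier
Brown → ±1% tolerance
98 × 100000 = 9800000 Ω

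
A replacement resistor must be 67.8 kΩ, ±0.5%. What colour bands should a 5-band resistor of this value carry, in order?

blue, violet, grey, red, green

67800 Ω = 678 × 10^2.
6 → blue
7 → violet
8 → grey
Multiplier 10^2 → red.
±0.5% tolerance → green.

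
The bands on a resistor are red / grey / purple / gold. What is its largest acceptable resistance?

Red → 2 (first significant figure)
Grey → 8 (second significant figure)
Violet → ×10^7 multiplier
Gold → ±5% tolerance
28 × 10000000 = 280000000 Ω
Largest = 280000000 × (1 + 5/100) = 294000000 Ω.

294000000 Ω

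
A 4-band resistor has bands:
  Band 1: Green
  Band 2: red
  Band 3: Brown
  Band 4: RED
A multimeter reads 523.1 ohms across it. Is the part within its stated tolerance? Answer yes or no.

Green → 5 (first significant figure)
Red → 2 (second significant figure)
Brown → ×10 multiplier
Red → ±2% tolerance
52 × 10 = 520 Ω
Allowed range: 509.6 Ω to 530.4 Ω.
523.1 ohms lies inside that range.

yes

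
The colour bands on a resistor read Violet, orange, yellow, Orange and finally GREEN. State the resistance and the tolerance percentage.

Violet → 7 (first significant figure)
Orange → 3 (second significant figure)
Yellow → 4 (third significant figure)
Orange → ×10^3 multiplier
Green → ±0.5% tolerance
734 × 1000 = 734000 Ω

734000 Ω ±0.5%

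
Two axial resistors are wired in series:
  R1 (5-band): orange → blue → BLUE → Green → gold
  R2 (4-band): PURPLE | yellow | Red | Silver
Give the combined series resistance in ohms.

36607400 Ω

R1: orange, blue, blue → 366; green ×10^5 → 36600000 Ω.
R2: violet, yellow → 74; red ×10^2 → 7400 Ω.
Series: 36600000 + 7400 = 36607400 Ω.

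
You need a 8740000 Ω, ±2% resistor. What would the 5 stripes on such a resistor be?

grey, violet, yellow, yellow, red

8740000 Ω = 874 × 10^4.
8 → grey
7 → violet
4 → yellow
Multiplier 10^4 → yellow.
±2% tolerance → red.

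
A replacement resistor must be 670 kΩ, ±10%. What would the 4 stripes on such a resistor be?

670000 Ω = 67 × 10^4.
6 → blue
7 → violet
Multiplier 10^4 → yellow.
±10% tolerance → silver.

blue, violet, yellow, silver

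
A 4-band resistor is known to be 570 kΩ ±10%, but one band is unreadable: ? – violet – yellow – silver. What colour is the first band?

570000 Ω = 57 × 10^4.
The first band gives digit 5 of the significand, and 5 is green.

green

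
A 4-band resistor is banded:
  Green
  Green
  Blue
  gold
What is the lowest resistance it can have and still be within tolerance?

52250000 Ω

Green → 5 (first significant figure)
Green → 5 (second significant figure)
Blue → ×10^6 multiplier
Gold → ±5% tolerance
55 × 1000000 = 55000000 Ω
Lowest = 55000000 × (1 − 5/100) = 52250000 Ω.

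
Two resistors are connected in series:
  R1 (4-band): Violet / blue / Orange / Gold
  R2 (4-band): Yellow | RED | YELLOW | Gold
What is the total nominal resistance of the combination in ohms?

496000 Ω

R1: violet, blue → 76; orange ×10^3 → 76000 Ω.
R2: yellow, red → 42; yellow ×10^4 → 420000 Ω.
Series: 76000 + 420000 = 496000 Ω.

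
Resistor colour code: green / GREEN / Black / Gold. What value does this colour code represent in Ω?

Green → 5 (first significant figure)
Green → 5 (second significant figure)
Black → ×1 multiplier
55 × 1 = 55 Ω

55 Ω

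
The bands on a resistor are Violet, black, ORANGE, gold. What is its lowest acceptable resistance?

Violet → 7 (first significant figure)
Black → 0 (second significant figure)
Orange → ×10^3 multiplier
Gold → ±5% tolerance
70 × 1000 = 70000 Ω
Lowest = 70000 × (1 − 5/100) = 66500 Ω.

66500 Ω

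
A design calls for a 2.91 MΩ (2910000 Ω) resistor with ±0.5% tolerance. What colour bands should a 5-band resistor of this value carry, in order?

2910000 Ω = 291 × 10^4.
2 → red
9 → white
1 → brown
Multiplier 10^4 → yellow.
±0.5% tolerance → green.

red, white, brown, yellow, green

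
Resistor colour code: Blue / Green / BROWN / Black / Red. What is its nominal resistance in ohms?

Blue → 6 (first significant figure)
Green → 5 (second significant figure)
Brown → 1 (third significant figure)
Black → ×1 multiplier
651 × 1 = 651 Ω

651 Ω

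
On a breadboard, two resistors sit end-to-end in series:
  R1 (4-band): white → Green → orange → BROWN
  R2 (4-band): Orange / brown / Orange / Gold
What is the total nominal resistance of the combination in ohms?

126000 Ω

R1: white, green → 95; orange ×10^3 → 95000 Ω.
R2: orange, brown → 31; orange ×10^3 → 31000 Ω.
Series: 95000 + 31000 = 126000 Ω.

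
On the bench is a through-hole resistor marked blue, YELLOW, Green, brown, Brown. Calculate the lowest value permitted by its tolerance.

Blue → 6 (first significant figure)
Yellow → 4 (second significant figure)
Green → 5 (third significant figure)
Brown → ×10 multiplier
Brown → ±1% tolerance
645 × 10 = 6450 Ω
Lowest = 6450 × (1 − 1/100) = 6385.5 Ω.

6385.5 Ω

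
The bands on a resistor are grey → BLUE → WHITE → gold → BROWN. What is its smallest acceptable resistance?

86.031 Ω

Grey → 8 (first significant figure)
Blue → 6 (second significant figure)
White → 9 (third significant figure)
Gold → ×0.1 multiplier
Brown → ±1% tolerance
869 × 0.1 = 86.9 Ω
Smallest = 86.9 × (1 − 1/100) = 86.031 Ω.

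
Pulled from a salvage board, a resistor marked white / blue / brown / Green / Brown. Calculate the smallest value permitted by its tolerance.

White → 9 (first significant figure)
Blue → 6 (second significant figure)
Brown → 1 (third significant figure)
Green → ×10^5 multiplier
Brown → ±1% tolerance
961 × 100000 = 96100000 Ω
Smallest = 96100000 × (1 − 1/100) = 95139000 Ω.

95139000 Ω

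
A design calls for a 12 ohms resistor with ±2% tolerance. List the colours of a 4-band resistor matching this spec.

brown, red, black, red

12 Ω = 12 × 10^0.
1 → brown
2 → red
Multiplier 10^0 → black.
±2% tolerance → red.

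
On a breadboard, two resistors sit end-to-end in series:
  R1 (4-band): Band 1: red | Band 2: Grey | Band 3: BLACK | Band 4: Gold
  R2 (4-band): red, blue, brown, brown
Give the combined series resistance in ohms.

R1: red, grey → 28; black ×1 → 28 Ω.
R2: red, blue → 26; brown ×10 → 260 Ω.
Series: 28 + 260 = 288 Ω.

288 Ω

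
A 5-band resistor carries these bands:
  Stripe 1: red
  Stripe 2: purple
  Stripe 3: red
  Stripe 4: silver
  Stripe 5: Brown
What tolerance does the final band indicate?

The last band, brown, is the tolerance band.
Brown corresponds to ±1%.

±1%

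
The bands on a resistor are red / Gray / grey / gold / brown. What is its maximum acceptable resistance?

Red → 2 (first significant figure)
Grey → 8 (second significant figure)
Grey → 8 (third significant figure)
Gold → ×0.1 multiplier
Brown → ±1% tolerance
288 × 0.1 = 28.8 Ω
Maximum = 28.8 × (1 + 1/100) = 29.088 Ω.

29.088 Ω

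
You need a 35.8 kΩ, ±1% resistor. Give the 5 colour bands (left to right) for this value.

orange, green, grey, red, brown

35800 Ω = 358 × 10^2.
3 → orange
5 → green
8 → grey
Multiplier 10^2 → red.
±1% tolerance → brown.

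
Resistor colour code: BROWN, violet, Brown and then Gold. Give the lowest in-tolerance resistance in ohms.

Brown → 1 (first significant figure)
Violet → 7 (second significant figure)
Brown → ×10 multiplier
Gold → ±5% tolerance
17 × 10 = 170 Ω
Lowest = 170 × (1 − 5/100) = 161.5 Ω.

161.5 Ω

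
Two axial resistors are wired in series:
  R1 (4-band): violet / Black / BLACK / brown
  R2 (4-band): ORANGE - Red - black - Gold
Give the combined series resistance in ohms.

102 Ω

R1: violet, black → 70; black ×1 → 70 Ω.
R2: orange, red → 32; black ×1 → 32 Ω.
Series: 70 + 32 = 102 Ω.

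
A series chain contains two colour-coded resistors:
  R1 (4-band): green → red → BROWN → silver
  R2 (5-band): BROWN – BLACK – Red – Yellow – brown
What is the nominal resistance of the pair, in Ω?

1020520 Ω

R1: green, red → 52; brown ×10 → 520 Ω.
R2: brown, black, red → 102; yellow ×10^4 → 1020000 Ω.
Series: 520 + 1020000 = 1020520 Ω.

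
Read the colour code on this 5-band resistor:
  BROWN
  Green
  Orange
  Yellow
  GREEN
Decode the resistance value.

Brown → 1 (first significant figure)
Green → 5 (second significant figure)
Orange → 3 (third significant figure)
Yellow → ×10^4 multiplier
153 × 10000 = 1530000 Ω

1530000 Ω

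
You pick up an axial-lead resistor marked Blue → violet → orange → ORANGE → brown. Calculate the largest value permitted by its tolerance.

Blue → 6 (first significant figure)
Violet → 7 (second significant figure)
Orange → 3 (third significant figure)
Orange → ×10^3 multiplier
Brown → ±1% tolerance
673 × 1000 = 673000 Ω
Largest = 673000 × (1 + 1/100) = 679730 Ω.

679730 Ω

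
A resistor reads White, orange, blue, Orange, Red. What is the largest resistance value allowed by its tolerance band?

954720 Ω

White → 9 (first significant figure)
Orange → 3 (second significant figure)
Blue → 6 (third significant figure)
Orange → ×10^3 multiplier
Red → ±2% tolerance
936 × 1000 = 936000 Ω
Largest = 936000 × (1 + 2/100) = 954720 Ω.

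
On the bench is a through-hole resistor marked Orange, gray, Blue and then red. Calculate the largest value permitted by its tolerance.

38760000 Ω

Orange → 3 (first significant figure)
Grey → 8 (second significant figure)
Blue → ×10^6 multiplier
Red → ±2% tolerance
38 × 1000000 = 38000000 Ω
Largest = 38000000 × (1 + 2/100) = 38760000 Ω.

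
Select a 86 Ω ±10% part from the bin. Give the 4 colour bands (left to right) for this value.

grey, blue, black, silver

86 Ω = 86 × 10^0.
8 → grey
6 → blue
Multiplier 10^0 → black.
±10% tolerance → silver.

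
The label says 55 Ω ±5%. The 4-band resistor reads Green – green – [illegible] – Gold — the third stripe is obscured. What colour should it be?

black

55 Ω = 55 × 10^0.
The third band is the multiplier, 10^0, which is black.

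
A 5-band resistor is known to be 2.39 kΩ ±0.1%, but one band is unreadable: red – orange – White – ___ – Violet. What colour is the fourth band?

brown

2390 Ω = 239 × 10^1.
The fourth band is the multiplier, 10^1, which is brown.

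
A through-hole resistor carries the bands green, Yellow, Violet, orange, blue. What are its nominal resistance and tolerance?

547000 Ω ±0.25%

Green → 5 (first significant figure)
Yellow → 4 (second significant figure)
Violet → 7 (third significant figure)
Orange → ×10^3 multiplier
Blue → ±0.25% tolerance
547 × 1000 = 547000 Ω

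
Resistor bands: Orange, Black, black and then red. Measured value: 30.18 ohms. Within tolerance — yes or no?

yes

Orange → 3 (first significant figure)
Black → 0 (second significant figure)
Black → ×1 multiplier
Red → ±2% tolerance
30 × 1 = 30 Ω
Allowed range: 29.4 Ω to 30.6 Ω.
30.18 ohms lies inside that range.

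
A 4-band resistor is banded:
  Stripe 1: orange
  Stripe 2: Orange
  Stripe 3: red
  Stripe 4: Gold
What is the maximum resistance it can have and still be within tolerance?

Orange → 3 (first significant figure)
Orange → 3 (second significant figure)
Red → ×10^2 multiplier
Gold → ±5% tolerance
33 × 100 = 3300 Ω
Maximum = 3300 × (1 + 5/100) = 3465 Ω.

3465 Ω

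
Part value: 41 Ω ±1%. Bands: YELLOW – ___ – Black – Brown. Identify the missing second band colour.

brown

41 Ω = 41 × 10^0.
The second band gives digit 1 of the significand, and 1 is brown.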